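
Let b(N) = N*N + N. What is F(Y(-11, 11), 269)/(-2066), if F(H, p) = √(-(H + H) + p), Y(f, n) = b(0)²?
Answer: -√269/2066 ≈ -0.0079386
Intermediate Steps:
b(N) = N + N² (b(N) = N² + N = N + N²)
Y(f, n) = 0 (Y(f, n) = (0*(1 + 0))² = (0*1)² = 0² = 0)
F(H, p) = √(p - 2*H) (F(H, p) = √(-2*H + p) = √(p - 2*H))
F(Y(-11, 11), 269)/(-2066) = √(269 - 2*0)/(-2066) = √(269 + 0)*(-1/2066) = √269*(-1/2066) = -√269/2066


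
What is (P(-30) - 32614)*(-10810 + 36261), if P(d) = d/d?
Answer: -830033463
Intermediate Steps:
P(d) = 1
(P(-30) - 32614)*(-10810 + 36261) = (1 - 32614)*(-10810 + 36261) = -32613*25451 = -830033463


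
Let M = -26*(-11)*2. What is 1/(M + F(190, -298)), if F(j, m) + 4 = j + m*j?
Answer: -1/55862 ≈ -1.7901e-5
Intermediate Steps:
F(j, m) = -4 + j + j*m (F(j, m) = -4 + (j + m*j) = -4 + (j + j*m) = -4 + j + j*m)
M = 572 (M = 286*2 = 572)
1/(M + F(190, -298)) = 1/(572 + (-4 + 190 + 190*(-298))) = 1/(572 + (-4 + 190 - 56620)) = 1/(572 - 56434) = 1/(-55862) = -1/55862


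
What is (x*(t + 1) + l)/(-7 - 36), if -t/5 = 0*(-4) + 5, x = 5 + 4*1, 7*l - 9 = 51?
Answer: 1452/301 ≈ 4.8239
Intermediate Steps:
l = 60/7 (l = 9/7 + (1/7)*51 = 9/7 + 51/7 = 60/7 ≈ 8.5714)
x = 9 (x = 5 + 4 = 9)
t = -25 (t = -5*(0*(-4) + 5) = -5*(0 + 5) = -5*5 = -25)
(x*(t + 1) + l)/(-7 - 36) = (9*(-25 + 1) + 60/7)/(-7 - 36) = (9*(-24) + 60/7)/(-43) = (-216 + 60/7)*(-1/43) = -1452/7*(-1/43) = 1452/301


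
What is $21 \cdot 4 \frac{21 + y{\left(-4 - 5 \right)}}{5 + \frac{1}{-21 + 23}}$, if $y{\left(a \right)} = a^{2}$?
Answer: $\frac{17136}{11} \approx 1557.8$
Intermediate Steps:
$21 \cdot 4 \frac{21 + y{\left(-4 - 5 \right)}}{5 + \frac{1}{-21 + 23}} = 21 \cdot 4 \frac{21 + \left(-4 - 5\right)^{2}}{5 + \frac{1}{-21 + 23}} = 84 \frac{21 + \left(-4 - 5\right)^{2}}{5 + \frac{1}{2}} = 84 \frac{21 + \left(-9\right)^{2}}{5 + \frac{1}{2}} = 84 \frac{21 + 81}{\frac{11}{2}} = 84 \cdot 102 \cdot \frac{2}{11} = 84 \cdot \frac{204}{11} = \frac{17136}{11}$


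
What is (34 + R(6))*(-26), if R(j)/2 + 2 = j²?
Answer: -2652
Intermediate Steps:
R(j) = -4 + 2*j²
(34 + R(6))*(-26) = (34 + (-4 + 2*6²))*(-26) = (34 + (-4 + 2*36))*(-26) = (34 + (-4 + 72))*(-26) = (34 + 68)*(-26) = 102*(-26) = -2652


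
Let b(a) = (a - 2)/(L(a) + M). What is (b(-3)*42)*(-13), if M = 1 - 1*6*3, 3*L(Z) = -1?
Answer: -315/2 ≈ -157.50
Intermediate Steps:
L(Z) = -⅓ (L(Z) = (⅓)*(-1) = -⅓)
M = -17 (M = 1 - 6*3 = 1 - 18 = -17)
b(a) = 3/26 - 3*a/52 (b(a) = (a - 2)/(-⅓ - 17) = (-2 + a)/(-52/3) = (-2 + a)*(-3/52) = 3/26 - 3*a/52)
(b(-3)*42)*(-13) = ((3/26 - 3/52*(-3))*42)*(-13) = ((3/26 + 9/52)*42)*(-13) = ((15/52)*42)*(-13) = (315/26)*(-13) = -315/2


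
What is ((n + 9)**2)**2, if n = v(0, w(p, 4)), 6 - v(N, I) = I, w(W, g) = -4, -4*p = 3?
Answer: 130321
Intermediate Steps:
p = -3/4 (p = -1/4*3 = -3/4 ≈ -0.75000)
v(N, I) = 6 - I
n = 10 (n = 6 - 1*(-4) = 6 + 4 = 10)
((n + 9)**2)**2 = ((10 + 9)**2)**2 = (19**2)**2 = 361**2 = 130321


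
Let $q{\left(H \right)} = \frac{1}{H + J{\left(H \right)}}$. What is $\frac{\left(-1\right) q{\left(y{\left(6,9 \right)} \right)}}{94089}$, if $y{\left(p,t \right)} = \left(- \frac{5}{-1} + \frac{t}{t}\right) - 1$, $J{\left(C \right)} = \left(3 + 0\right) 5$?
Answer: $- \frac{1}{1881780} \approx -5.3141 \cdot 10^{-7}$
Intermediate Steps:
$J{\left(C \right)} = 15$ ($J{\left(C \right)} = 3 \cdot 5 = 15$)
$y{\left(p,t \right)} = 5$ ($y{\left(p,t \right)} = \left(\left(-5\right) \left(-1\right) + 1\right) - 1 = \left(5 + 1\right) - 1 = 6 - 1 = 5$)
$q{\left(H \right)} = \frac{1}{15 + H}$ ($q{\left(H \right)} = \frac{1}{H + 15} = \frac{1}{15 + H}$)
$\frac{\left(-1\right) q{\left(y{\left(6,9 \right)} \right)}}{94089} = \frac{\left(-1\right) \frac{1}{15 + 5}}{94089} = - \frac{1}{20} \cdot \frac{1}{94089} = \left(-1\right) \frac{1}{20} \cdot \frac{1}{94089} = \left(- \frac{1}{20}\right) \frac{1}{94089} = - \frac{1}{1881780}$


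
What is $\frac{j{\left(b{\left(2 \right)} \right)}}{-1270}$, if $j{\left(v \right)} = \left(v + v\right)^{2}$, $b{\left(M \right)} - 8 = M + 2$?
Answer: $- \frac{288}{635} \approx -0.45354$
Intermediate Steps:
$b{\left(M \right)} = 10 + M$ ($b{\left(M \right)} = 8 + \left(M + 2\right) = 8 + \left(2 + M\right) = 10 + M$)
$j{\left(v \right)} = 4 v^{2}$ ($j{\left(v \right)} = \left(2 v\right)^{2} = 4 v^{2}$)
$\frac{j{\left(b{\left(2 \right)} \right)}}{-1270} = \frac{4 \left(10 + 2\right)^{2}}{-1270} = 4 \cdot 12^{2} \left(- \frac{1}{1270}\right) = 4 \cdot 144 \left(- \frac{1}{1270}\right) = 576 \left(- \frac{1}{1270}\right) = - \frac{288}{635}$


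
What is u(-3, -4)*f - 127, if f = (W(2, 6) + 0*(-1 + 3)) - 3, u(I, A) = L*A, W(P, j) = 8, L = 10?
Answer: -327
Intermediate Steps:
u(I, A) = 10*A
f = 5 (f = (8 + 0*(-1 + 3)) - 3 = (8 + 0*2) - 3 = (8 + 0) - 3 = 8 - 3 = 5)
u(-3, -4)*f - 127 = (10*(-4))*5 - 127 = -40*5 - 127 = -200 - 127 = -327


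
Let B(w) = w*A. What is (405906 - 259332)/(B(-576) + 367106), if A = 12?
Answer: 73287/180097 ≈ 0.40693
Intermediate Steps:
B(w) = 12*w (B(w) = w*12 = 12*w)
(405906 - 259332)/(B(-576) + 367106) = (405906 - 259332)/(12*(-576) + 367106) = 146574/(-6912 + 367106) = 146574/360194 = 146574*(1/360194) = 73287/180097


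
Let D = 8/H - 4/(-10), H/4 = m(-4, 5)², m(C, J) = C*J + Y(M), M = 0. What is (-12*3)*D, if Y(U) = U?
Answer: -729/50 ≈ -14.580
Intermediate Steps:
m(C, J) = C*J (m(C, J) = C*J + 0 = C*J)
H = 1600 (H = 4*(-4*5)² = 4*(-20)² = 4*400 = 1600)
D = 81/200 (D = 8/1600 - 4/(-10) = 8*(1/1600) - 4*(-⅒) = 1/200 + ⅖ = 81/200 ≈ 0.40500)
(-12*3)*D = -12*3*(81/200) = -36*81/200 = -729/50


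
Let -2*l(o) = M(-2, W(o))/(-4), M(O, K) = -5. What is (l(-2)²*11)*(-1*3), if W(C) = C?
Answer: -825/64 ≈ -12.891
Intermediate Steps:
l(o) = -5/8 (l(o) = -(-5)/(2*(-4)) = -(-5)*(-1)/(2*4) = -½*5/4 = -5/8)
(l(-2)²*11)*(-1*3) = ((-5/8)²*11)*(-1*3) = ((25/64)*11)*(-3) = (275/64)*(-3) = -825/64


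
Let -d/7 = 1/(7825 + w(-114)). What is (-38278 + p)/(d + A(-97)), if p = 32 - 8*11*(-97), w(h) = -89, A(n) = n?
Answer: 229836560/750399 ≈ 306.29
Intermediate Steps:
p = 8568 (p = 32 - 88*(-97) = 32 + 8536 = 8568)
d = -7/7736 (d = -7/(7825 - 89) = -7/7736 ≈ -0.00090486)
(-38278 + p)/(d + A(-97)) = (-38278 + 8568)/(-7/7736 - 97) = -29710/(-750399/7736) = -29710*(-7736/750399) = 229836560/750399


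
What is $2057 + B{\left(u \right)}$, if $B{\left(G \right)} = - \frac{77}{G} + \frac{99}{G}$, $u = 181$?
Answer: $\frac{372339}{181} \approx 2057.1$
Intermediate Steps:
$B{\left(G \right)} = \frac{22}{G}$
$2057 + B{\left(u \right)} = 2057 + \frac{22}{181} = \frac{372339}{181}$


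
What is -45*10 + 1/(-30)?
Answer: -13501/30 ≈ -450.03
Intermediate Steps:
-45*10 + 1/(-30) = -450 - 1/30 = -13501/30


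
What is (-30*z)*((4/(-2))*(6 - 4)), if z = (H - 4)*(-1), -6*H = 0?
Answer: 480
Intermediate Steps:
H = 0 (H = -1/6*0 = 0)
z = 4 (z = (0 - 4)*(-1) = -4*(-1) = 4)
(-30*z)*((4/(-2))*(6 - 4)) = (-30*4)*((4/(-2))*(6 - 4)) = -120*4*(-1/2)*2 = -(-240)*2 = -120*(-4) = 480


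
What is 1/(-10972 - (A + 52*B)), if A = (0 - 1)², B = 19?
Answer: -1/11961 ≈ -8.3605e-5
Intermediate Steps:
A = 1 (A = (-1)² = 1)
1/(-10972 - (A + 52*B)) = 1/(-10972 - (1 + 52*19)) = 1/(-10972 - (1 + 988)) = 1/(-10972 - 1*989) = 1/(-10972 - 989) = 1/(-11961) = -1/11961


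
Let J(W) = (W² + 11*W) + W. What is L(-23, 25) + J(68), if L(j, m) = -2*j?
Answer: 5486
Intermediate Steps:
J(W) = W² + 12*W
L(-23, 25) + J(68) = -2*(-23) + 68*(12 + 68) = 46 + 68*80 = 46 + 5440 = 5486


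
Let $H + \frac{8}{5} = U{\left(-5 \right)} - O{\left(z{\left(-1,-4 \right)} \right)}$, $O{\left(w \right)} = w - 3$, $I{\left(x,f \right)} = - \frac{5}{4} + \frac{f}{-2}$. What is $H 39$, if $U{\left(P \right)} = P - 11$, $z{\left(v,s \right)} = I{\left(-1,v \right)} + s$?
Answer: $- \frac{7683}{20} \approx -384.15$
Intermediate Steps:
$I{\left(x,f \right)} = - \frac{5}{4} - \frac{f}{2}$ ($I{\left(x,f \right)} = \left(-5\right) \frac{1}{4} + f \left(- \frac{1}{2}\right) = - \frac{5}{4} - \frac{f}{2}$)
$z{\left(v,s \right)} = - \frac{5}{4} + s - \frac{v}{2}$ ($z{\left(v,s \right)} = \left(- \frac{5}{4} - \frac{v}{2}\right) + s = - \frac{5}{4} + s - \frac{v}{2}$)
$O{\left(w \right)} = -3 + w$ ($O{\left(w \right)} = w - 3 = -3 + w$)
$U{\left(P \right)} = -11 + P$
$H = - \frac{197}{20}$ ($H = - \frac{8}{5} - \left(\frac{31}{4} + \frac{1}{2}\right) = - \frac{8}{5} - \frac{33}{4} = - \frac{197}{20} \approx -9.85$)
$H 39 = \left(- \frac{197}{20}\right) 39 = - \frac{7683}{20}$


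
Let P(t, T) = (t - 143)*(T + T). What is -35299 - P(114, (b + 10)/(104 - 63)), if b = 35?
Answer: -1444649/41 ≈ -35235.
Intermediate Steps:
P(t, T) = 2*T*(-143 + t) (P(t, T) = (-143 + t)*(2*T) = 2*T*(-143 + t))
-35299 - P(114, (b + 10)/(104 - 63)) = -35299 - 2*(35 + 10)/(104 - 63)*(-143 + 114) = -35299 - 2*45/41*(-29) = -35299 - 2*45*(1/41)*(-29) = -35299 - 2*45*(-29)/41 = -35299 - 1*(-2610/41) = -35299 + 2610/41 = -1444649/41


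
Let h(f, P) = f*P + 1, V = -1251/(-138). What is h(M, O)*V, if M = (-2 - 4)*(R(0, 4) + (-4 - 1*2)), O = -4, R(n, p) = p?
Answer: -19599/46 ≈ -426.07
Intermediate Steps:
V = 417/46 (V = -1251*(-1/138) = 417/46 ≈ 9.0652)
M = 12 (M = (-2 - 4)*(4 + (-4 - 1*2)) = -6*(4 + (-4 - 2)) = -6*(4 - 6) = -6*(-2) = 12)
h(f, P) = 1 + P*f (h(f, P) = P*f + 1 = 1 + P*f)
h(M, O)*V = (1 - 4*12)*(417/46) = (1 - 48)*(417/46) = -47*417/46 = -19599/46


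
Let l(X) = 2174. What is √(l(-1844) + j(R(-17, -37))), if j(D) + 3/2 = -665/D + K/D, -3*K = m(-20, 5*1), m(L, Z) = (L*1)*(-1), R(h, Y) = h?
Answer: 475*√102/102 ≈ 47.032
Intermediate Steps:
m(L, Z) = -L (m(L, Z) = L*(-1) = -L)
K = -20/3 (K = -(-1)*(-20)/3 = -⅓*20 = -20/3 ≈ -6.6667)
j(D) = -3/2 - 2015/(3*D) (j(D) = -3/2 + (-665/D - 20/(3*D)) = -3/2 - 2015/(3*D))
√(l(-1844) + j(R(-17, -37))) = √(2174 + (⅙)*(-4030 - 9*(-17))/(-17)) = √(2174 + (⅙)*(-1/17)*(-4030 + 153)) = √(2174 + (⅙)*(-1/17)*(-3877)) = √(2174 + 3877/102) = √(225625/102) = 475*√102/102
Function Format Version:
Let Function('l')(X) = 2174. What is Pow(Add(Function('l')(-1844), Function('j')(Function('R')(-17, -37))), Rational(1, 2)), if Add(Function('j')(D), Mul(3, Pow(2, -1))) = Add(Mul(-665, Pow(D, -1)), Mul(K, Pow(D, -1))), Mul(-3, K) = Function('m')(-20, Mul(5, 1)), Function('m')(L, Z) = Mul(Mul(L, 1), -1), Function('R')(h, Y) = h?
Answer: Mul(Rational(475, 102), Pow(102, Rational(1, 2))) ≈ 47.032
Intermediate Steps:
Function('m')(L, Z) = Mul(-1, L) (Function('m')(L, Z) = Mul(L, -1) = Mul(-1, L))
K = Rational(-20, 3) (K = Mul(Rational(-1, 3), Mul(-1, -20)) = Mul(Rational(-1, 3), 20) = Rational(-20, 3) ≈ -6.6667)
Function('j')(D) = Add(Rational(-3, 2), Mul(Rational(-2015, 3), Pow(D, -1))) (Function('j')(D) = Add(Rational(-3, 2), Add(Mul(-665, Pow(D, -1)), Mul(Rational(-20, 3), Pow(D, -1)))) = Add(Rational(-3, 2), Mul(Rational(-2015, 3), Pow(D, -1))))
Pow(Add(Function('l')(-1844), Function('j')(Function('R')(-17, -37))), Rational(1, 2)) = Pow(Add(2174, Mul(Rational(1, 6), Pow(-17, -1), Add(-4030, Mul(-9, -17)))), Rational(1, 2)) = Pow(Add(2174, Mul(Rational(1, 6), Rational(-1, 17), Add(-4030, 153))), Rational(1, 2)) = Pow(Add(2174, Mul(Rational(1, 6), Rational(-1, 17), -3877)), Rational(1, 2)) = Pow(Add(2174, Rational(3877, 102)), Rational(1, 2)) = Pow(Rational(225625, 102), Rational(1, 2)) = Mul(Rational(475, 102), Pow(102, Rational(1, 2)))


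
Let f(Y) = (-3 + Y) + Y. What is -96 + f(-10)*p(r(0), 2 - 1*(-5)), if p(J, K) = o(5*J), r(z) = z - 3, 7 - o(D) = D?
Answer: -602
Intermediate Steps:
o(D) = 7 - D
r(z) = -3 + z
f(Y) = -3 + 2*Y
p(J, K) = 7 - 5*J
-96 + f(-10)*p(r(0), 2 - 1*(-5)) = -96 + (-3 + 2*(-10))*(7 - 5*(-3 + 0)) = -96 + (-3 - 20)*(7 - 5*(-3)) = -96 - 23*(7 + 15) = -96 - 23*22 = -96 - 506 = -602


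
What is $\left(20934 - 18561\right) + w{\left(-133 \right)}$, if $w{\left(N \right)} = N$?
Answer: $2240$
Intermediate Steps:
$\left(20934 - 18561\right) + w{\left(-133 \right)} = \left(20934 - 18561\right) - 133 = 2373 - 133 = 2240$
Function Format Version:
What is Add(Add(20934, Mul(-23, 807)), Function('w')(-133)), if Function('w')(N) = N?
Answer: 2240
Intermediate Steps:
Add(Add(20934, Mul(-23, 807)), Function('w')(-133)) = Add(Add(20934, Mul(-23, 807)), -133) = Add(Add(20934, -18561), -133) = Add(2373, -133) = 2240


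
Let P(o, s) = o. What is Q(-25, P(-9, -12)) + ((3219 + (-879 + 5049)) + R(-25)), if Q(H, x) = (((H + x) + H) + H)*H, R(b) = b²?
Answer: 10114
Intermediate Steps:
Q(H, x) = H*(x + 3*H) (Q(H, x) = ((x + 2*H) + H)*H = (x + 3*H)*H = H*(x + 3*H))
Q(-25, P(-9, -12)) + ((3219 + (-879 + 5049)) + R(-25)) = -25*(-9 + 3*(-25)) + ((3219 + (-879 + 5049)) + (-25)²) = -25*(-9 - 75) + ((3219 + 4170) + 625) = -25*(-84) + (7389 + 625) = 2100 + 8014 = 10114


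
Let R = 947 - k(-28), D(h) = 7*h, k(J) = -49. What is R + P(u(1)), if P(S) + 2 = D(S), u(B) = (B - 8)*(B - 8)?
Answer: 1337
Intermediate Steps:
u(B) = (-8 + B)**2 (u(B) = (-8 + B)*(-8 + B) = (-8 + B)**2)
R = 996 (R = 947 - 1*(-49) = 947 + 49 = 996)
P(S) = -2 + 7*S
R + P(u(1)) = 996 + (-2 + 7*(-8 + 1)**2) = 996 + (-2 + 7*(-7)**2) = 996 + (-2 + 7*49) = 996 + (-2 + 343) = 996 + 341 = 1337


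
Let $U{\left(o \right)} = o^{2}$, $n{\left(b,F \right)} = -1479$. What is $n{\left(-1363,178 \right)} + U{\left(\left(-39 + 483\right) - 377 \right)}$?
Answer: $3010$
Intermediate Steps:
$n{\left(-1363,178 \right)} + U{\left(\left(-39 + 483\right) - 377 \right)} = -1479 + \left(\left(-39 + 483\right) - 377\right)^{2} = -1479 + \left(444 - 377\right)^{2} = -1479 + 67^{2} = -1479 + 4489 = 3010$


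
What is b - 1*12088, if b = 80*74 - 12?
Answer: -6180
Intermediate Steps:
b = 5908 (b = 5920 - 12 = 5908)
b - 1*12088 = 5908 - 1*12088 = 5908 - 12088 = -6180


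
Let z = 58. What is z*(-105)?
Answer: -6090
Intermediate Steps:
z*(-105) = 58*(-105) = -6090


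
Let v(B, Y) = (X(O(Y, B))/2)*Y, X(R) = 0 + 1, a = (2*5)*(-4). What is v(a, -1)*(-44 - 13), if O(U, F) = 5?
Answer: 57/2 ≈ 28.500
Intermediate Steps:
a = -40 (a = 10*(-4) = -40)
X(R) = 1
v(B, Y) = Y/2 (v(B, Y) = (1/2)*Y = (1*(1/2))*Y = Y/2)
v(a, -1)*(-44 - 13) = ((1/2)*(-1))*(-44 - 13) = -1/2*(-57) = 57/2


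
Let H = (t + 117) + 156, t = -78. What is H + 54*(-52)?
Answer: -2613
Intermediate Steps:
H = 195 (H = (-78 + 117) + 156 = 39 + 156 = 195)
H + 54*(-52) = 195 + 54*(-52) = 195 - 2808 = -2613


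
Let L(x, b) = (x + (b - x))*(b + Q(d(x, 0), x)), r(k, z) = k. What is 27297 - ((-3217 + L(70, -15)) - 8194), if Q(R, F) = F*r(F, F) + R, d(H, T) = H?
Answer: 113033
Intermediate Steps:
Q(R, F) = R + F² (Q(R, F) = F*F + R = F² + R = R + F²)
L(x, b) = b*(b + x + x²) (L(x, b) = (x + (b - x))*(b + (x + x²)) = b*(b + x + x²))
27297 - ((-3217 + L(70, -15)) - 8194) = 27297 - ((-3217 - 15*(-15 + 70 + 70²)) - 8194) = 27297 - ((-3217 - 15*(-15 + 70 + 4900)) - 8194) = 27297 - ((-3217 - 15*4955) - 8194) = 27297 - ((-3217 - 74325) - 8194) = 27297 - (-77542 - 8194) = 27297 - 1*(-85736) = 27297 + 85736 = 113033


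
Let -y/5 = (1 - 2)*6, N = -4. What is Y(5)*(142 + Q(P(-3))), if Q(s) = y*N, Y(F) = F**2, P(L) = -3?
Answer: 550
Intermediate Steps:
y = 30 (y = -5*(1 - 2)*6 = -(-5)*6 = -5*(-6) = 30)
Q(s) = -120 (Q(s) = 30*(-4) = -120)
Y(5)*(142 + Q(P(-3))) = 5**2*(142 - 120) = 25*22 = 550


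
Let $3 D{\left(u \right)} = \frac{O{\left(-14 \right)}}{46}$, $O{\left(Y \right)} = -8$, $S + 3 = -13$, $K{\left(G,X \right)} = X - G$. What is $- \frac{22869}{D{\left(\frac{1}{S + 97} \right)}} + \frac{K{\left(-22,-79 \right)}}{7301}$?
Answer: $\frac{11520693033}{29204} \approx 3.9449 \cdot 10^{5}$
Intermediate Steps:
$S = -16$ ($S = -3 - 13 = -16$)
$D{\left(u \right)} = - \frac{4}{69}$ ($D{\left(u \right)} = \frac{\left(-8\right) \frac{1}{46}}{3} = \frac{1}{3} \left(- \frac{4}{23}\right) = - \frac{4}{69}$)
$- \frac{22869}{D{\left(\frac{1}{S + 97} \right)}} + \frac{K{\left(-22,-79 \right)}}{7301} = - \frac{22869}{- \frac{4}{69}} + \frac{-79 - -22}{7301} = \left(-22869\right) \left(- \frac{69}{4}\right) + \left(-79 + 22\right) \frac{1}{7301} = \frac{1577961}{4} - \frac{57}{7301} = \frac{11520693033}{29204}$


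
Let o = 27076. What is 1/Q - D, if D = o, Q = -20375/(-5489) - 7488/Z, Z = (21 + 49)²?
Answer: -397576366467/14683967 ≈ -27076.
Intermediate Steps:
Z = 4900 (Z = 70² = 4900)
Q = 14683967/6724025 (Q = -20375/(-5489) - 7488/4900 = -20375*(-1/5489) - 7488*1/4900 = 20375/5489 - 1872/1225 = 14683967/6724025 ≈ 2.1838)
D = 27076
1/Q - D = 1/(14683967/6724025) - 1*27076 = 6724025/14683967 - 27076 = -397576366467/14683967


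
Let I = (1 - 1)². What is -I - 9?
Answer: -9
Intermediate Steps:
I = 0 (I = 0² = 0)
-I - 9 = -1*0 - 9 = 0 - 9 = -9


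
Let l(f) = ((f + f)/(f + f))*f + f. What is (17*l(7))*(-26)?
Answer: -6188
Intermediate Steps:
l(f) = 2*f (l(f) = ((2*f)/((2*f)))*f + f = ((2*f)*(1/(2*f)))*f + f = 1*f + f = f + f = 2*f)
(17*l(7))*(-26) = (17*(2*7))*(-26) = (17*14)*(-26) = 238*(-26) = -6188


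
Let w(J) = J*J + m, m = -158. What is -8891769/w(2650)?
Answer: -8891769/7022342 ≈ -1.2662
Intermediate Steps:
w(J) = -158 + J**2 (w(J) = J*J - 158 = J**2 - 158 = -158 + J**2)
-8891769/w(2650) = -8891769/(-158 + 2650**2) = -8891769/(-158 + 7022500) = -8891769/7022342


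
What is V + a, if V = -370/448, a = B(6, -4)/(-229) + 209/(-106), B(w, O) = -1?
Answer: -7593905/2718688 ≈ -2.7932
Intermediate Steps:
a = -47755/24274 (a = -1/(-229) + 209/(-106) = -1*(-1/229) + 209*(-1/106) = 1/229 - 209/106 = -47755/24274 ≈ -1.9673)
V = -185/224 (V = -370*1/448 = -185/224 ≈ -0.82589)
V + a = -185/224 - 47755/24274 = -7593905/2718688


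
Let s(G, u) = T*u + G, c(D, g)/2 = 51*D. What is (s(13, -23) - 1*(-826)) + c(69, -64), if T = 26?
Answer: 7279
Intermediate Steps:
c(D, g) = 102*D (c(D, g) = 2*(51*D) = 102*D)
s(G, u) = G + 26*u (s(G, u) = 26*u + G = G + 26*u)
(s(13, -23) - 1*(-826)) + c(69, -64) = ((13 + 26*(-23)) - 1*(-826)) + 102*69 = ((13 - 598) + 826) + 7038 = (-585 + 826) + 7038 = 241 + 7038 = 7279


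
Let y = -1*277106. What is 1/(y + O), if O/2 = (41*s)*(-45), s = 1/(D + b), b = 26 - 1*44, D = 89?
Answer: -71/19678216 ≈ -3.6080e-6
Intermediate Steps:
b = -18 (b = 26 - 44 = -18)
s = 1/71 (s = 1/(89 - 18) = 1/71 ≈ 0.014085)
O = -3690/71 (O = 2*((41*(1/71))*(-45)) = 2*((41/71)*(-45)) = 2*(-1845/71) = -3690/71 ≈ -51.972)
y = -277106
1/(y + O) = 1/(-277106 - 3690/71) = 1/(-19678216/71) = -71/19678216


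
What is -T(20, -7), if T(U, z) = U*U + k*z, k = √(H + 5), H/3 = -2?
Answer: -400 + 7*I ≈ -400.0 + 7.0*I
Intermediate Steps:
H = -6 (H = 3*(-2) = -6)
k = I (k = √(-6 + 5) = √(-1) = I ≈ 1.0*I)
T(U, z) = U² + I*z (T(U, z) = U*U + I*z = U² + I*z)
-T(20, -7) = -(20² + I*(-7)) = -(400 - 7*I) = -400 + 7*I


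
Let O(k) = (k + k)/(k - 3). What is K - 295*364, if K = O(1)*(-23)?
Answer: -107357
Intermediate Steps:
O(k) = 2*k/(-3 + k) (O(k) = (2*k)/(-3 + k) = 2*k/(-3 + k))
K = 23 (K = (2*1/(-3 + 1))*(-23) = (2*1/(-2))*(-23) = (2*1*(-½))*(-23) = -1*(-23) = 23)
K - 295*364 = 23 - 295*364 = 23 - 107380 = -107357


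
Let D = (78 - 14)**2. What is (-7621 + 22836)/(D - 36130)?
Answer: -15215/32034 ≈ -0.47496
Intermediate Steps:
D = 4096 (D = 64**2 = 4096)
(-7621 + 22836)/(D - 36130) = (-7621 + 22836)/(4096 - 36130) = 15215/(-32034) = 15215*(-1/32034) = -15215/32034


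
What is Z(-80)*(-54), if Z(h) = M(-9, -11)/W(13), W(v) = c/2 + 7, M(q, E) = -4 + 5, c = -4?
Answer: -54/5 ≈ -10.800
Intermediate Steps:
M(q, E) = 1
W(v) = 5 (W(v) = -4/2 + 7 = -4*½ + 7 = -2 + 7 = 5)
Z(h) = ⅕ (Z(h) = 1/5 = 1*(⅕) = ⅕)
Z(-80)*(-54) = (⅕)*(-54) = -54/5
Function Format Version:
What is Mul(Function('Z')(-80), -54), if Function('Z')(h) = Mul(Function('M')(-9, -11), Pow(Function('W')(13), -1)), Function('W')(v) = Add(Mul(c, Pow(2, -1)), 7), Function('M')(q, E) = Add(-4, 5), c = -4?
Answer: Rational(-54, 5) ≈ -10.800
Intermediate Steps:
Function('M')(q, E) = 1
Function('W')(v) = 5 (Function('W')(v) = Add(Mul(-4, Pow(2, -1)), 7) = Add(Mul(-4, Rational(1, 2)), 7) = Add(-2, 7) = 5)
Function('Z')(h) = Rational(1, 5) (Function('Z')(h) = Mul(1, Pow(5, -1)) = Mul(1, Rational(1, 5)) = Rational(1, 5))
Mul(Function('Z')(-80), -54) = Mul(Rational(1, 5), -54) = Rational(-54, 5)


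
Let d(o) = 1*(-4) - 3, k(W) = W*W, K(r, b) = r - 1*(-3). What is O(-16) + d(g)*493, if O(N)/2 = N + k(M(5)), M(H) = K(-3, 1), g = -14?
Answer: -3483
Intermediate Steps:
K(r, b) = 3 + r (K(r, b) = r + 3 = 3 + r)
M(H) = 0 (M(H) = 3 - 3 = 0)
k(W) = W²
d(o) = -7 (d(o) = -4 - 3 = -7)
O(N) = 2*N (O(N) = 2*(N + 0²) = 2*(N + 0) = 2*N)
O(-16) + d(g)*493 = 2*(-16) - 7*493 = -32 - 3451 = -3483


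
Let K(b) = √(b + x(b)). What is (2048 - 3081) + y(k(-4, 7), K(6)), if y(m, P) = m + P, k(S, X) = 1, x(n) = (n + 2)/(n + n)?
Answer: -1032 + 2*√15/3 ≈ -1029.4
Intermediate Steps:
x(n) = (2 + n)/(2*n) (x(n) = (2 + n)/((2*n)) = (2 + n)*(1/(2*n)) = (2 + n)/(2*n))
K(b) = √(b + (2 + b)/(2*b))
y(m, P) = P + m
(2048 - 3081) + y(k(-4, 7), K(6)) = (2048 - 3081) + (√(2 + 4*6 + 4/6)/2 + 1) = -1033 + (√(2 + 24 + 4*(⅙))/2 + 1) = -1033 + (√(2 + 24 + ⅔)/2 + 1) = -1033 + (√(80/3)/2 + 1) = -1033 + ((4*√15/3)/2 + 1) = -1033 + (2*√15/3 + 1) = -1033 + (1 + 2*√15/3) = -1032 + 2*√15/3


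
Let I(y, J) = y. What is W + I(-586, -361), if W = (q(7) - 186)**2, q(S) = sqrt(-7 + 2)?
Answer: 34005 - 372*I*sqrt(5) ≈ 34005.0 - 831.82*I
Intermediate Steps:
q(S) = I*sqrt(5) (q(S) = sqrt(-5) = I*sqrt(5))
W = (-186 + I*sqrt(5))**2 (W = (I*sqrt(5) - 186)**2 = (-186 + I*sqrt(5))**2 ≈ 34591.0 - 831.8*I)
W + I(-586, -361) = (186 - I*sqrt(5))**2 - 586 = -586 + (186 - I*sqrt(5))**2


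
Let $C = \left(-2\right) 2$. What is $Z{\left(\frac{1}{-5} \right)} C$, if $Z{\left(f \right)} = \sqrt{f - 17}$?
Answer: $- \frac{4 i \sqrt{430}}{5} \approx - 16.589 i$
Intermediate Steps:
$Z{\left(f \right)} = \sqrt{-17 + f}$
$C = -4$
$Z{\left(\frac{1}{-5} \right)} C = \sqrt{-17 + \frac{1}{-5}} \left(-4\right) = \sqrt{-17 - \frac{1}{5}} \left(-4\right) = \sqrt{- \frac{86}{5}} \left(-4\right) = \frac{i \sqrt{430}}{5} \left(-4\right) = - \frac{4 i \sqrt{430}}{5}$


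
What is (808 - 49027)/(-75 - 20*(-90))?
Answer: -16073/575 ≈ -27.953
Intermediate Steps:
(808 - 49027)/(-75 - 20*(-90)) = -48219/(-75 + 1800) = -48219/1725 = -48219*1/1725 = -16073/575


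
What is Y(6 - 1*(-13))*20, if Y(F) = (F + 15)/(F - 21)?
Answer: -340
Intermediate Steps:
Y(F) = (15 + F)/(-21 + F)
Y(6 - 1*(-13))*20 = ((15 + (6 - 1*(-13)))/(-21 + (6 - 1*(-13))))*20 = ((15 + (6 + 13))/(-21 + (6 + 13)))*20 = ((15 + 19)/(-21 + 19))*20 = (34/(-2))*20 = -½*34*20 = -17*20 = -340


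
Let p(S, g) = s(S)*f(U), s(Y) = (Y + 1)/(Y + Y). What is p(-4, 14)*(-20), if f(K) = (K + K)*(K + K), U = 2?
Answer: -120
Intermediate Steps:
f(K) = 4*K² (f(K) = (2*K)*(2*K) = 4*K²)
s(Y) = (1 + Y)/(2*Y) (s(Y) = (1 + Y)/((2*Y)) = (1 + Y)*(1/(2*Y)) = (1 + Y)/(2*Y))
p(S, g) = 8*(1 + S)/S (p(S, g) = ((1 + S)/(2*S))*(4*2²) = ((1 + S)/(2*S))*(4*4) = ((1 + S)/(2*S))*16 = 8*(1 + S)/S)
p(-4, 14)*(-20) = (8 + 8/(-4))*(-20) = (8 + 8*(-¼))*(-20) = (8 - 2)*(-20) = 6*(-20) = -120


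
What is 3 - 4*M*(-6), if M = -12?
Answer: -285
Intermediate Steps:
3 - 4*M*(-6) = 3 - 4*(-12)*(-6) = 3 + 48*(-6) = 3 - 288 = -285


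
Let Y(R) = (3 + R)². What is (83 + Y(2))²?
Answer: 11664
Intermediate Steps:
(83 + Y(2))² = (83 + (3 + 2)²)² = (83 + 5²)² = (83 + 25)² = 108² = 11664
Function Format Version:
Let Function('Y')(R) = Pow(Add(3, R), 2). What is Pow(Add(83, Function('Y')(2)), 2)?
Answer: 11664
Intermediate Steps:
Pow(Add(83, Function('Y')(2)), 2) = Pow(Add(83, Pow(Add(3, 2), 2)), 2) = Pow(Add(83, Pow(5, 2)), 2) = Pow(Add(83, 25), 2) = Pow(108, 2) = 11664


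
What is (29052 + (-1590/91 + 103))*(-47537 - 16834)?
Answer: -170680672065/91 ≈ -1.8756e+9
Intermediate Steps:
(29052 + (-1590/91 + 103))*(-47537 - 16834) = (29052 + (-1590/91 + 103))*(-64371) = (29052 + 7783/91)*(-64371) = (2651515/91)*(-64371) = -170680672065/91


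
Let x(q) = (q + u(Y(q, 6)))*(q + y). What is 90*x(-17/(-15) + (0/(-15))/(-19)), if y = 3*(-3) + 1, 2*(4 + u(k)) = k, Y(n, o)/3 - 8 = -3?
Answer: -14317/5 ≈ -2863.4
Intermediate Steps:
Y(n, o) = 15 (Y(n, o) = 24 + 3*(-3) = 24 - 9 = 15)
u(k) = -4 + k/2
y = -8 (y = -9 + 1 = -8)
x(q) = (-8 + q)*(7/2 + q) (x(q) = (q + (-4 + (½)*15))*(q - 8) = (q + (-4 + 15/2))*(-8 + q) = (q + 7/2)*(-8 + q) = (7/2 + q)*(-8 + q) = (-8 + q)*(7/2 + q))
90*x(-17/(-15) + (0/(-15))/(-19)) = 90*(-28 + (-17/(-15) + (0/(-15))/(-19))² - 9*(-17/(-15) + (0/(-15))/(-19))/2) = 90*(-28 + (-17*(-1/15) + (0*(-1/15))*(-1/19))² - 9*(-17*(-1/15) + (0*(-1/15))*(-1/19))/2) = 90*(-28 + (17/15 + 0*(-1/19))² - 9*(17/15 + 0*(-1/19))/2) = 90*(-28 + (17/15 + 0)² - 9*(17/15 + 0)/2) = 90*(-28 + (17/15)² - 9/2*17/15) = 90*(-28 + 289/225 - 51/10) = 90*(-14317/450) = -14317/5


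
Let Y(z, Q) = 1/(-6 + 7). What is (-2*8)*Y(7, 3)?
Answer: -16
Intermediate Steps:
Y(z, Q) = 1 (Y(z, Q) = 1/1 = 1)
(-2*8)*Y(7, 3) = -2*8*1 = -16*1 = -16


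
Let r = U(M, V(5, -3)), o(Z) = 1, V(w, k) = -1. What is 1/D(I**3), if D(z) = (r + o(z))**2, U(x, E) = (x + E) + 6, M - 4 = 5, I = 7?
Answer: 1/225 ≈ 0.0044444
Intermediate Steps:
M = 9 (M = 4 + 5 = 9)
U(x, E) = 6 + E + x (U(x, E) = (E + x) + 6 = 6 + E + x)
r = 14 (r = 6 - 1 + 9 = 14)
D(z) = 225 (D(z) = (14 + 1)**2 = 15**2 = 225)
1/D(I**3) = 1/225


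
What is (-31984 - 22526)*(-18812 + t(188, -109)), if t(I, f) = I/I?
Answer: 1025387610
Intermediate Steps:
t(I, f) = 1
(-31984 - 22526)*(-18812 + t(188, -109)) = (-31984 - 22526)*(-18812 + 1) = -54510*(-18811) = 1025387610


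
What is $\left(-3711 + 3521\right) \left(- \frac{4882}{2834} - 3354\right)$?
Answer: $\frac{903461210}{1417} \approx 6.3759 \cdot 10^{5}$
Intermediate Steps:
$\left(-3711 + 3521\right) \left(- \frac{4882}{2834} - 3354\right) = - 190 \left(\left(-4882\right) \frac{1}{2834} - 3354\right) = - 190 \left(- \frac{2441}{1417} - 3354\right) = \left(-190\right) \left(- \frac{4755059}{1417}\right) = \frac{903461210}{1417}$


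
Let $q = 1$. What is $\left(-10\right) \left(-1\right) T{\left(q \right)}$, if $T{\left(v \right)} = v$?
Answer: $10$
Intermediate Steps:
$\left(-10\right) \left(-1\right) T{\left(q \right)} = \left(-10\right) \left(-1\right) 1 = 10 \cdot 1 = 10$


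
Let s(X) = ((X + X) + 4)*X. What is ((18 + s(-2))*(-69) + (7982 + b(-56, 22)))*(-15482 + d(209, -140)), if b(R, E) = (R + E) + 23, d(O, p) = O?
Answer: -102772017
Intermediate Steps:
b(R, E) = 23 + E + R (b(R, E) = (E + R) + 23 = 23 + E + R)
s(X) = X*(4 + 2*X) (s(X) = (2*X + 4)*X = (4 + 2*X)*X = X*(4 + 2*X))
((18 + s(-2))*(-69) + (7982 + b(-56, 22)))*(-15482 + d(209, -140)) = ((18 + 2*(-2)*(2 - 2))*(-69) + (7982 + (23 + 22 - 56)))*(-15482 + 209) = ((18 + 2*(-2)*0)*(-69) + (7982 - 11))*(-15273) = ((18 + 0)*(-69) + 7971)*(-15273) = (18*(-69) + 7971)*(-15273) = (-1242 + 7971)*(-15273) = 6729*(-15273) = -102772017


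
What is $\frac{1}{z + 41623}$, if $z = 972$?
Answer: $\frac{1}{42595} \approx 2.3477 \cdot 10^{-5}$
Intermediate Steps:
$\frac{1}{z + 41623} = \frac{1}{972 + 41623} = \frac{1}{42595}$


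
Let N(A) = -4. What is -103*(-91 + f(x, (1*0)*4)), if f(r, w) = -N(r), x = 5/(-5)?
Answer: 8961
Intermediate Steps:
x = -1 (x = 5*(-⅕) = -1)
f(r, w) = 4 (f(r, w) = -1*(-4) = 4)
-103*(-91 + f(x, (1*0)*4)) = -103*(-91 + 4) = -103*(-87) = 8961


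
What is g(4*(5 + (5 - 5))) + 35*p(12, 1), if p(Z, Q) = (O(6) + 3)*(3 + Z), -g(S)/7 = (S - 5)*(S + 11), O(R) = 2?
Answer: -630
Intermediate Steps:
g(S) = -7*(-5 + S)*(11 + S) (g(S) = -7*(S - 5)*(S + 11) = -7*(-5 + S)*(11 + S))
p(Z, Q) = 15 + 5*Z (p(Z, Q) = (2 + 3)*(3 + Z) = 5*(3 + Z) = 15 + 5*Z)
g(4*(5 + (5 - 5))) + 35*p(12, 1) = (385 - 168*(5 + (5 - 5)) - 7*16*(5 + (5 - 5))²) + 35*(15 + 5*12) = (385 - 168*(5 + 0) - 7*16*(5 + 0)²) + 35*(15 + 60) = (385 - 168*5 - 7*(4*5)²) + 35*75 = (385 - 42*20 - 7*20²) + 2625 = (385 - 840 - 7*400) + 2625 = (385 - 840 - 2800) + 2625 = -3255 + 2625 = -630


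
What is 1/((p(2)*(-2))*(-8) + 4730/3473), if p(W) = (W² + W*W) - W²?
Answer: 3473/227002 ≈ 0.015299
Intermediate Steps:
p(W) = W² (p(W) = (W² + W²) - W² = 2*W² - W² = W²)
1/((p(2)*(-2))*(-8) + 4730/3473) = 1/((2²*(-2))*(-8) + 4730/3473) = 1/((4*(-2))*(-8) + 4730*(1/3473)) = 1/(-8*(-8) + 4730/3473) = 1/(64 + 4730/3473) = 1/(227002/3473) = 3473/227002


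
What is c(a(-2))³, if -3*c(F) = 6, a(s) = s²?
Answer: -8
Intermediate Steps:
c(F) = -2 (c(F) = -⅓*6 = -2)
c(a(-2))³ = (-2)³ = -8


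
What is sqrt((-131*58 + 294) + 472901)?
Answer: 3*sqrt(51733) ≈ 682.35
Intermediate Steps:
sqrt((-131*58 + 294) + 472901) = sqrt((-7598 + 294) + 472901) = sqrt(-7304 + 472901) = sqrt(465597) = 3*sqrt(51733)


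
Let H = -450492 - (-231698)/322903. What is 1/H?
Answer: -322903/145464986578 ≈ -2.2198e-6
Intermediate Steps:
H = -145464986578/322903 (H = -450492 - (-231698)/322903 = -450492 - 1*(-231698/322903) = -450492 + 231698/322903 = -145464986578/322903 ≈ -4.5049e+5)
1/H = 1/(-145464986578/322903) = -322903/145464986578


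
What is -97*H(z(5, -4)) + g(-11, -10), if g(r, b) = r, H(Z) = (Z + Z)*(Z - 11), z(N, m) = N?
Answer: 5809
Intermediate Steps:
H(Z) = 2*Z*(-11 + Z) (H(Z) = (2*Z)*(-11 + Z) = 2*Z*(-11 + Z))
-97*H(z(5, -4)) + g(-11, -10) = -194*5*(-11 + 5) - 11 = -194*5*(-6) - 11 = -97*(-60) - 11 = 5820 - 11 = 5809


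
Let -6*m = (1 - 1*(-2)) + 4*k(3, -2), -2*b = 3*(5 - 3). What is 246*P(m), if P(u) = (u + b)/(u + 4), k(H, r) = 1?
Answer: -6150/17 ≈ -361.76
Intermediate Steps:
b = -3 (b = -3*(5 - 3)/2 = -3*2/2 = -½*6 = -3)
m = -7/6 (m = -((1 - 1*(-2)) + 4*1)/6 = -((1 + 2) + 4)/6 = -(3 + 4)/6 = -⅙*7 = -7/6 ≈ -1.1667)
P(u) = (-3 + u)/(4 + u) (P(u) = (u - 3)/(u + 4) = (-3 + u)/(4 + u))
246*P(m) = 246*((-3 - 7/6)/(4 - 7/6)) = 246*(-25/6/(17/6)) = 246*((6/17)*(-25/6)) = 246*(-25/17) = -6150/17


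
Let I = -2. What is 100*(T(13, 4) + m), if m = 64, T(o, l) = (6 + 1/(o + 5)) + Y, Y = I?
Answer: 61250/9 ≈ 6805.6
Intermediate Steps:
Y = -2
T(o, l) = 4 + 1/(5 + o) (T(o, l) = (6 + 1/(o + 5)) - 2 = (6 + 1/(5 + o)) - 2 = 4 + 1/(5 + o))
100*(T(13, 4) + m) = 100*((21 + 4*13)/(5 + 13) + 64) = 100*((21 + 52)/18 + 64) = 100*((1/18)*73 + 64) = 100*(73/18 + 64) = 100*(1225/18) = 61250/9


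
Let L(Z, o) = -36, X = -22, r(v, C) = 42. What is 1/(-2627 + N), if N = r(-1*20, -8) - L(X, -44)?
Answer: -1/2549 ≈ -0.00039231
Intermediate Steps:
N = 78 (N = 42 - 1*(-36) = 42 + 36 = 78)
1/(-2627 + N) = 1/(-2627 + 78) = 1/(-2549) = -1/2549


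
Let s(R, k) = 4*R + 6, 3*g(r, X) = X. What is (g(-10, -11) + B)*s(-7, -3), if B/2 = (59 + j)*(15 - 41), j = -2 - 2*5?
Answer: 161546/3 ≈ 53849.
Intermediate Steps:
g(r, X) = X/3
j = -12 (j = -2 - 10 = -12)
s(R, k) = 6 + 4*R
B = -2444 (B = 2*((59 - 12)*(15 - 41)) = 2*(47*(-26)) = 2*(-1222) = -2444)
(g(-10, -11) + B)*s(-7, -3) = ((1/3)*(-11) - 2444)*(6 + 4*(-7)) = (-11/3 - 2444)*(6 - 28) = -7343/3*(-22) = 161546/3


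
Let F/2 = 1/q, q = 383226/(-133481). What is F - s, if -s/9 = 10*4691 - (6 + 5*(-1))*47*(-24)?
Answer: 82842214165/191613 ≈ 4.3234e+5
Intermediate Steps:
q = -383226/133481 (q = 383226*(-1/133481) = -383226/133481 ≈ -2.8710)
F = -133481/191613 (F = 2/(-383226/133481) = 2*(-133481/383226) = -133481/191613 ≈ -0.69662)
s = -432342 (s = -9*(10*4691 - (6 + 5*(-1))*47*(-24)) = -9*(46910 - (6 - 5)*47*(-24)) = -9*(46910 - 1*47*(-24)) = -9*(46910 - 47*(-24)) = -9*(46910 - 1*(-1128)) = -9*(46910 + 1128) = -9*48038 = -432342)
F - s = -133481/191613 - 1*(-432342) = -133481/191613 + 432342 = 82842214165/191613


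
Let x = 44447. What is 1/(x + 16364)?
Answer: 1/60811 ≈ 1.6444e-5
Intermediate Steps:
1/(x + 16364) = 1/(44447 + 16364) = 1/60811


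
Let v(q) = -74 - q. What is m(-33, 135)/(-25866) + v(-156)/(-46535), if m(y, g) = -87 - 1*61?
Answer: 58124/14678955 ≈ 0.0039597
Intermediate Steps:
m(y, g) = -148 (m(y, g) = -87 - 61 = -148)
m(-33, 135)/(-25866) + v(-156)/(-46535) = -148/(-25866) + (-74 - 1*(-156))/(-46535) = -148*(-1/25866) + (-74 + 156)*(-1/46535) = 74/12933 + 82*(-1/46535) = 74/12933 - 2/1135 = 58124/14678955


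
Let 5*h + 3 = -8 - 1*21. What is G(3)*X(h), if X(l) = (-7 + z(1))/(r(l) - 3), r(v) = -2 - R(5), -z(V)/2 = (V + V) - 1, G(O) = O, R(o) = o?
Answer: 27/10 ≈ 2.7000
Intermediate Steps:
h = -32/5 (h = -⅗ + (-8 - 1*21)/5 = -⅗ + (-8 - 21)/5 = -⅗ + (⅕)*(-29) = -⅗ - 29/5 = -32/5 ≈ -6.4000)
z(V) = 2 - 4*V (z(V) = -2*((V + V) - 1) = -2*(2*V - 1) = -2*(-1 + 2*V) = 2 - 4*V)
r(v) = -7 (r(v) = -2 - 1*5 = -2 - 5 = -7)
X(l) = 9/10 (X(l) = (-7 + (2 - 4*1))/(-7 - 3) = (-7 + (2 - 4))/(-10) = (-7 - 2)*(-⅒) = -9*(-⅒) = 9/10)
G(3)*X(h) = 3*(9/10) = 27/10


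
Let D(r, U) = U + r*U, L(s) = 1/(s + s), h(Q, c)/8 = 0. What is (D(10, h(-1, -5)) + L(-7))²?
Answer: 1/196 ≈ 0.0051020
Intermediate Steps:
h(Q, c) = 0 (h(Q, c) = 8*0 = 0)
L(s) = 1/(2*s)
D(r, U) = U + U*r
(D(10, h(-1, -5)) + L(-7))² = (0*(1 + 10) + (½)/(-7))² = (0*11 + (½)*(-⅐))² = (0 - 1/14)² = (-1/14)² = 1/196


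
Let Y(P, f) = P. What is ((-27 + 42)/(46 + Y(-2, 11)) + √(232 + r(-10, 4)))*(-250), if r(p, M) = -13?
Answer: -1875/22 - 250*√219 ≈ -3784.9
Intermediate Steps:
((-27 + 42)/(46 + Y(-2, 11)) + √(232 + r(-10, 4)))*(-250) = ((-27 + 42)/(46 - 2) + √(232 - 13))*(-250) = (15/44 + √219)*(-250) = -1875/22 - 250*√219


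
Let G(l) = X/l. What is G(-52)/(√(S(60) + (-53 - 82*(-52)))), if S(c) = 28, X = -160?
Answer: 40*√471/18369 ≈ 0.047259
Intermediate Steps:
G(l) = -160/l
G(-52)/(√(S(60) + (-53 - 82*(-52)))) = (-160/(-52))/(√(28 + (-53 - 82*(-52)))) = (-160*(-1/52))/(√(28 + (-53 + 4264))) = 40/(13*(√(28 + 4211))) = 40/(13*(√4239)) = 40/(13*((3*√471))) = 40*(√471/1413)/13 = 40*√471/18369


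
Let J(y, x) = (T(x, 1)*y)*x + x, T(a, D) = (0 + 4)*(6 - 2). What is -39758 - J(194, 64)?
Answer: -238478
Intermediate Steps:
T(a, D) = 16 (T(a, D) = 4*4 = 16)
J(y, x) = x + 16*x*y (J(y, x) = (16*y)*x + x = 16*x*y + x = x + 16*x*y)
-39758 - J(194, 64) = -39758 - 64*(1 + 16*194) = -39758 - 64*(1 + 3104) = -39758 - 64*3105 = -39758 - 1*198720 = -39758 - 198720 = -238478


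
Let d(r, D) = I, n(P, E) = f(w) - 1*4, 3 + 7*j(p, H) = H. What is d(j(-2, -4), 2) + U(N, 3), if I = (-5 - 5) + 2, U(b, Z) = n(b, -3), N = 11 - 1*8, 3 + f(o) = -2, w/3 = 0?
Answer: -17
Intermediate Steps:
w = 0 (w = 3*0 = 0)
j(p, H) = -3/7 + H/7
f(o) = -5 (f(o) = -3 - 2 = -5)
N = 3 (N = 11 - 8 = 3)
n(P, E) = -9 (n(P, E) = -5 - 1*4 = -5 - 4 = -9)
U(b, Z) = -9
I = -8 (I = -10 + 2 = -8)
d(r, D) = -8
d(j(-2, -4), 2) + U(N, 3) = -8 - 9 = -17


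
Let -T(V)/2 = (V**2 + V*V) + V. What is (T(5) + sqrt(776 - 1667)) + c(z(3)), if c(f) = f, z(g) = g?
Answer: -107 + 9*I*sqrt(11) ≈ -107.0 + 29.85*I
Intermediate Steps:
T(V) = -4*V**2 - 2*V (T(V) = -2*((V**2 + V*V) + V) = -2*((V**2 + V**2) + V) = -2*(2*V**2 + V) = -2*(V + 2*V**2) = -4*V**2 - 2*V)
(T(5) + sqrt(776 - 1667)) + c(z(3)) = (-2*5*(1 + 2*5) + sqrt(776 - 1667)) + 3 = (-2*5*(1 + 10) + sqrt(-891)) + 3 = (-2*5*11 + 9*I*sqrt(11)) + 3 = (-110 + 9*I*sqrt(11)) + 3 = -107 + 9*I*sqrt(11)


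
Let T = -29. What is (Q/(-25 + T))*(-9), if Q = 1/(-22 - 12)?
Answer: -1/204 ≈ -0.0049020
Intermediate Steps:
Q = -1/34 (Q = 1/(-34) = -1/34 ≈ -0.029412)
(Q/(-25 + T))*(-9) = -1/(34*(-25 - 29))*(-9) = -1/34/(-54)*(-9) = -1/34*(-1/54)*(-9) = (1/1836)*(-9) = -1/204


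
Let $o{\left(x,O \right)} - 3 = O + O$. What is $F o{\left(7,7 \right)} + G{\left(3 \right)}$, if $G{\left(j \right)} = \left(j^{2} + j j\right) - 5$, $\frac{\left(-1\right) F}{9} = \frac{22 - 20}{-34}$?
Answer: $22$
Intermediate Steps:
$F = \frac{9}{17}$ ($F = - 9 \frac{22 - 20}{-34} = - 9 \cdot 2 \left(- \frac{1}{34}\right) = \left(-9\right) \left(- \frac{1}{17}\right) = \frac{9}{17} \approx 0.52941$)
$o{\left(x,O \right)} = 3 + 2 O$ ($o{\left(x,O \right)} = 3 + \left(O + O\right) = 3 + 2 O$)
$G{\left(j \right)} = -5 + 2 j^{2}$ ($G{\left(j \right)} = \left(j^{2} + j^{2}\right) - 5 = 2 j^{2} - 5 = -5 + 2 j^{2}$)
$F o{\left(7,7 \right)} + G{\left(3 \right)} = \frac{9 \left(3 + 2 \cdot 7\right)}{17} - \left(5 - 2 \cdot 3^{2}\right) = \frac{9 \left(3 + 14\right)}{17} + \left(-5 + 2 \cdot 9\right) = \frac{9}{17} \cdot 17 + \left(-5 + 18\right) = 9 + 13 = 22$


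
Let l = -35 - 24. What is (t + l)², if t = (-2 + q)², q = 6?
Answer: 1849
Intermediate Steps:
t = 16 (t = (-2 + 6)² = 4² = 16)
l = -59
(t + l)² = (16 - 59)² = (-43)² = 1849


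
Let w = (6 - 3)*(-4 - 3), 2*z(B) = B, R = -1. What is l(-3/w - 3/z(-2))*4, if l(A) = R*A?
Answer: -88/7 ≈ -12.571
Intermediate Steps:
z(B) = B/2
w = -21 (w = 3*(-7) = -21)
l(A) = -A
l(-3/w - 3/z(-2))*4 = -(-3/(-21) - 3/((½)*(-2)))*4 = -(-3*(-1/21) - 3/(-1))*4 = -(⅐ - 3*(-1))*4 = -(⅐ + 3)*4 = -1*22/7*4 = -22/7*4 = -88/7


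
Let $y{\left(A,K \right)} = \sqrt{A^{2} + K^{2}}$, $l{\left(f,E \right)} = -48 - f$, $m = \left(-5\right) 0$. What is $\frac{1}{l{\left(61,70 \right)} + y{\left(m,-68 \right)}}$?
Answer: $- \frac{1}{41} \approx -0.02439$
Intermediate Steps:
$m = 0$
$\frac{1}{l{\left(61,70 \right)} + y{\left(m,-68 \right)}} = \frac{1}{\left(-48 - 61\right) + \sqrt{0^{2} + \left(-68\right)^{2}}} = \frac{1}{\left(-48 - 61\right) + \sqrt{0 + 4624}} = \frac{1}{-109 + \sqrt{4624}} = \frac{1}{-109 + 68} = \frac{1}{-41} = - \frac{1}{41}$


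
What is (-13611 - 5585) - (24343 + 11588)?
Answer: -55127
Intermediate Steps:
(-13611 - 5585) - (24343 + 11588) = -19196 - 1*35931 = -19196 - 35931 = -55127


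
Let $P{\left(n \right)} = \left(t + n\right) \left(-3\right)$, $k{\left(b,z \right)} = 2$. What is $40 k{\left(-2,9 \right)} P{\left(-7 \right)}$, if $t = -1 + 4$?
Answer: $960$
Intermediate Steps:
$t = 3$
$P{\left(n \right)} = -9 - 3 n$ ($P{\left(n \right)} = \left(3 + n\right) \left(-3\right) = -9 - 3 n$)
$40 k{\left(-2,9 \right)} P{\left(-7 \right)} = 40 \cdot 2 \left(-9 - -21\right) = 80 \left(-9 + 21\right) = 80 \cdot 12 = 960$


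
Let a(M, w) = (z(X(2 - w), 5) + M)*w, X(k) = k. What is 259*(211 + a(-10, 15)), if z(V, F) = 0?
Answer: 15799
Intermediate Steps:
a(M, w) = M*w (a(M, w) = (0 + M)*w = M*w)
259*(211 + a(-10, 15)) = 259*(211 - 10*15) = 259*(211 - 150) = 259*61 = 15799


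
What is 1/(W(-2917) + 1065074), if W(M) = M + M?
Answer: 1/1059240 ≈ 9.4407e-7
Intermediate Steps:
W(M) = 2*M
1/(W(-2917) + 1065074) = 1/(2*(-2917) + 1065074) = 1/(-5834 + 1065074) = 1/1059240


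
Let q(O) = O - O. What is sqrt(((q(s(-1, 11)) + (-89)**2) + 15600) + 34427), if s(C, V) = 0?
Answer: 2*sqrt(14487) ≈ 240.72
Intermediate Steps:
q(O) = 0
sqrt(((q(s(-1, 11)) + (-89)**2) + 15600) + 34427) = sqrt(((0 + (-89)**2) + 15600) + 34427) = sqrt(((0 + 7921) + 15600) + 34427) = sqrt((7921 + 15600) + 34427) = sqrt(23521 + 34427) = sqrt(57948) = 2*sqrt(14487)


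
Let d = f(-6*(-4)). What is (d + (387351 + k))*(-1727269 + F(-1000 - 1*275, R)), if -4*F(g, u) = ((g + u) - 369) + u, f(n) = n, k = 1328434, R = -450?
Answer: -2962572441097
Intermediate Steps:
d = 24 (d = -6*(-4) = 24)
F(g, u) = 369/4 - u/2 - g/4 (F(g, u) = -(((g + u) - 369) + u)/4 = -((-369 + g + u) + u)/4 = -(-369 + g + 2*u)/4 = 369/4 - u/2 - g/4)
(d + (387351 + k))*(-1727269 + F(-1000 - 1*275, R)) = (24 + (387351 + 1328434))*(-1727269 + (369/4 - ½*(-450) - (-1000 - 1*275)/4)) = (24 + 1715785)*(-1727269 + (369/4 + 225 - (-1000 - 275)/4)) = 1715809*(-1727269 + (369/4 + 225 - ¼*(-1275))) = 1715809*(-1727269 + (369/4 + 225 + 1275/4)) = 1715809*(-1727269 + 636) = 1715809*(-1726633) = -2962572441097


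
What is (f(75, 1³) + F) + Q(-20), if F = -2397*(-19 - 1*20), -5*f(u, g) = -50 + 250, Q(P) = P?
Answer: 93423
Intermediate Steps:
f(u, g) = -40 (f(u, g) = -(-50 + 250)/5 = -⅕*200 = -40)
F = 93483 (F = -2397*(-19 - 20) = -2397*(-39) = 93483)
(f(75, 1³) + F) + Q(-20) = (-40 + 93483) - 20 = 93443 - 20 = 93423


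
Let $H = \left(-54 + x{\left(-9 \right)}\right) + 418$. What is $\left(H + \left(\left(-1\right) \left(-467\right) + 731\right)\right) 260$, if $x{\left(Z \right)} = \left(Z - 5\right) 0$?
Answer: $406120$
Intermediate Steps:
$x{\left(Z \right)} = 0$ ($x{\left(Z \right)} = \left(-5 + Z\right) 0 = 0$)
$H = 364$ ($H = \left(-54 + 0\right) + 418 = -54 + 418 = 364$)
$\left(H + \left(\left(-1\right) \left(-467\right) + 731\right)\right) 260 = \left(364 + \left(\left(-1\right) \left(-467\right) + 731\right)\right) 260 = \left(364 + \left(467 + 731\right)\right) 260 = \left(364 + 1198\right) 260 = 1562 \cdot 260 = 406120$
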